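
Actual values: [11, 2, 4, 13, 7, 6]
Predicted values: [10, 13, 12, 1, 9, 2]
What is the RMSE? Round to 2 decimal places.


MSE = 58.3333. RMSE = sqrt(58.3333) = 7.64.

7.64


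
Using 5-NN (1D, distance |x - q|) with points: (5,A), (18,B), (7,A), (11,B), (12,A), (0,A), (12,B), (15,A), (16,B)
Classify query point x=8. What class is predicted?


Distances: |5-8|=3, |18-8|=10, |7-8|=1, |11-8|=3, |12-8|=4, |0-8|=8, |12-8|=4, |15-8|=7, |16-8|=8. 5 nearest: (7,A), (5,A), (11,B), (12,A), (12,B). Counts: {'A': 3, 'B': 2}. Majority class: A.

A


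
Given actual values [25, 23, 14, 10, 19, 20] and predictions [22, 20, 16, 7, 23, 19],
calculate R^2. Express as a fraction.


Mean(y) = 37/2. SS_res = 48. SS_tot = 315/2. R^2 = 1 - 48/(315/2) = 73/105.

73/105


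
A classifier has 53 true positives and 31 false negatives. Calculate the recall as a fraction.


Recall = TP / (TP + FN) = 53 / 84 = 53/84.

53/84


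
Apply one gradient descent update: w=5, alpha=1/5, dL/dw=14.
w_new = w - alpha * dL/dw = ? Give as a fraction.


w_new = 5 - 1/5 * 14 = 5 - 14/5 = 11/5.

11/5


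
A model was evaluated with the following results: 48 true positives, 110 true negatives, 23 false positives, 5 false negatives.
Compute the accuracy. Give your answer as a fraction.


Accuracy = (TP + TN) / (TP + TN + FP + FN) = (48 + 110) / 186 = 79/93.

79/93


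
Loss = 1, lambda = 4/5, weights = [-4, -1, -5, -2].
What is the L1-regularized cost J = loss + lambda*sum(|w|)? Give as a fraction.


L1 norm = sum(|w|) = 12. J = 1 + 4/5 * 12 = 53/5.

53/5


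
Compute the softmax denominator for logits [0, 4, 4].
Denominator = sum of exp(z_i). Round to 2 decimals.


Denom = e^0=1.0000 + e^4=54.5982 + e^4=54.5982. Sum = 110.1964, which rounds to 110.20.

110.20


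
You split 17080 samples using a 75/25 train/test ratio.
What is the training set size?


Test set = 17080 * 25% = 4270. Training set = 17080 - 4270 = 12810.

12810


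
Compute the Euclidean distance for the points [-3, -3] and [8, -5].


d = sqrt(sum of squared differences). (-3-8)^2=121, (-3--5)^2=4. Sum = 125.

sqrt(125)


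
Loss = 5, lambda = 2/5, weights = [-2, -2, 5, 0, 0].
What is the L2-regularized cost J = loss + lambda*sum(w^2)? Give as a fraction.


L2 sq norm = sum(w^2) = 33. J = 5 + 2/5 * 33 = 91/5.

91/5


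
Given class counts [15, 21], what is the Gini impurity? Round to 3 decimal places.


Total = 36. Proportions: 15/36, 21/36. sum(p_i^2) = 0.5139. Gini = 1 - 0.5139 = 0.4861, which rounds to 0.486.

0.486


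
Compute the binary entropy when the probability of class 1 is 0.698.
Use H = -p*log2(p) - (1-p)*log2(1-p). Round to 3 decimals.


H = -0.698*log2(0.698) - 0.302*log2(0.302) = 0.884.

0.884


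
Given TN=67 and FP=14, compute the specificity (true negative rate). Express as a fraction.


Specificity = TN / (TN + FP) = 67 / 81 = 67/81.

67/81


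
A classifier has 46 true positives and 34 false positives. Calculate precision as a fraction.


Precision = TP / (TP + FP) = 46 / 80 = 23/40.

23/40


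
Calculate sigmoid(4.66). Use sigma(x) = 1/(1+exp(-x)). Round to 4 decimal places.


sigma(4.66) = 1/(1+e^(-4.66)) = 1/(1+0.009466) = 1/1.009466 = 0.9906.

0.9906


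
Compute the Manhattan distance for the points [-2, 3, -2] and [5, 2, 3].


d = sum of absolute differences: |-2-5|=7 + |3-2|=1 + |-2-3|=5 = 13.

13


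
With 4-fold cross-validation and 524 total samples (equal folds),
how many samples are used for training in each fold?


Each validation fold has 524/4 = 131 samples. Training set = 524 - 131 = 393.

393


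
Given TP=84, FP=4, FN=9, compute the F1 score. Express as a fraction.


Precision = 84/88 = 21/22. Recall = 84/93 = 28/31. F1 = 2*P*R/(P+R) = 168/181.

168/181


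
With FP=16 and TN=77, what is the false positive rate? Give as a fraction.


FPR = FP / (FP + TN) = 16 / 93 = 16/93.

16/93


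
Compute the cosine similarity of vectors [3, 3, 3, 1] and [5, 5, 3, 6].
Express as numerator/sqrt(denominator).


dot = 45. |a|^2 = 28, |b|^2 = 95. cos = 45/sqrt(2660).

45/sqrt(2660)


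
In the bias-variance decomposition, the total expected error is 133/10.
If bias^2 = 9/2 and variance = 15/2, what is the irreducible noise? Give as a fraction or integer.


Total error = bias^2 + variance + irreducible noise. So irreducible noise = 133/10 - 9/2 - 15/2 = 13/10.

13/10


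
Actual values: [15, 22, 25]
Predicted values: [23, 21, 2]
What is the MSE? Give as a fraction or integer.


MSE = (1/3) * ((15-23)^2=64 + (22-21)^2=1 + (25-2)^2=529). Sum = 594. MSE = 198.

198


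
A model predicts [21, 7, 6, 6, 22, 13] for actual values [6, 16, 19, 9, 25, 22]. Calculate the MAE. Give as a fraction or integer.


MAE = (1/6) * (|6-21|=15 + |16-7|=9 + |19-6|=13 + |9-6|=3 + |25-22|=3 + |22-13|=9). Sum = 52. MAE = 26/3.

26/3


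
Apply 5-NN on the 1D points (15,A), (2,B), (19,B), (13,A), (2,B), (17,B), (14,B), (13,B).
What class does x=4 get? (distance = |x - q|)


Distances: |15-4|=11, |2-4|=2, |19-4|=15, |13-4|=9, |2-4|=2, |17-4|=13, |14-4|=10, |13-4|=9. 5 nearest: (2,B), (2,B), (13,A), (13,B), (14,B). Counts: {'B': 4, 'A': 1}. Majority class: B.

B


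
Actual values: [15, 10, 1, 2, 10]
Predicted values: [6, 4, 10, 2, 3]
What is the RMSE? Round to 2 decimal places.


MSE = 49.4000. RMSE = sqrt(49.4000) = 7.03.

7.03


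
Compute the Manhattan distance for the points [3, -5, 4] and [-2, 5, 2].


d = sum of absolute differences: |3--2|=5 + |-5-5|=10 + |4-2|=2 = 17.

17


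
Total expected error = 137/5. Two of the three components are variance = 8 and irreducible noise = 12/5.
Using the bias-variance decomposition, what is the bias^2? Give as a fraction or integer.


Total error = bias^2 + variance + irreducible noise. So bias^2 = 137/5 - 8 - 12/5 = 17.

17


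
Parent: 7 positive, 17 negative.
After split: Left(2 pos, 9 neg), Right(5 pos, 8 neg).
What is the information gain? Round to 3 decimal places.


H(parent) = 0.8709. H(left) = 0.6840, H(right) = 0.9612. Weighted = (11/24)*0.6840 + (13/24)*0.9612 = 0.8342. IG = 0.8709 - 0.8342 = 0.0367, which rounds to 0.037.

0.037


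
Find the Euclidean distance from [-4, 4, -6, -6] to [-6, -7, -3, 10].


d = sqrt(sum of squared differences). (-4--6)^2=4, (4--7)^2=121, (-6--3)^2=9, (-6-10)^2=256. Sum = 390.

sqrt(390)


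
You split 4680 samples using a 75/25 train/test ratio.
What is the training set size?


Test set = 4680 * 25% = 1170. Training set = 4680 - 1170 = 3510.

3510


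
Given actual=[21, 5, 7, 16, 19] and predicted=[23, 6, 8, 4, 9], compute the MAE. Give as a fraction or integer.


MAE = (1/5) * (|21-23|=2 + |5-6|=1 + |7-8|=1 + |16-4|=12 + |19-9|=10). Sum = 26. MAE = 26/5.

26/5


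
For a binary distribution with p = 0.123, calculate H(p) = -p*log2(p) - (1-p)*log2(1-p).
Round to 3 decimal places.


H = -0.123*log2(0.123) - 0.877*log2(0.877) = 0.538.

0.538


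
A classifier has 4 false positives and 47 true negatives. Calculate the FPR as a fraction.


FPR = FP / (FP + TN) = 4 / 51 = 4/51.

4/51


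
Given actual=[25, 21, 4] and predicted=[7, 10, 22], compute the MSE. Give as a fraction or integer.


MSE = (1/3) * ((25-7)^2=324 + (21-10)^2=121 + (4-22)^2=324). Sum = 769. MSE = 769/3.

769/3


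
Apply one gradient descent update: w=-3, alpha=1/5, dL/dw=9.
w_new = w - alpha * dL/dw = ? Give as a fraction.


w_new = -3 - 1/5 * 9 = -3 - 9/5 = -24/5.

-24/5


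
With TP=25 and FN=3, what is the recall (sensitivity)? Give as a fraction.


Recall = TP / (TP + FN) = 25 / 28 = 25/28.

25/28


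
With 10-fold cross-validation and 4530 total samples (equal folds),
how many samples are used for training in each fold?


Each validation fold has 4530/10 = 453 samples. Training set = 4530 - 453 = 4077.

4077


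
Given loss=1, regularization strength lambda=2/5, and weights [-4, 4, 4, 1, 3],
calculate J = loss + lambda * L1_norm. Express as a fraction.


L1 norm = sum(|w|) = 16. J = 1 + 2/5 * 16 = 37/5.

37/5


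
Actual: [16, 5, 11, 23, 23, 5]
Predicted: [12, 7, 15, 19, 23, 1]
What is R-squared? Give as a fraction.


Mean(y) = 83/6. SS_res = 68. SS_tot = 2021/6. R^2 = 1 - 68/(2021/6) = 1613/2021.

1613/2021


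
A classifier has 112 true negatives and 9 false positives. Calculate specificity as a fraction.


Specificity = TN / (TN + FP) = 112 / 121 = 112/121.

112/121


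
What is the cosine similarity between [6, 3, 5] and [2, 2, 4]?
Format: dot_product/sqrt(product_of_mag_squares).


dot = 38. |a|^2 = 70, |b|^2 = 24. cos = 38/sqrt(1680).

38/sqrt(1680)


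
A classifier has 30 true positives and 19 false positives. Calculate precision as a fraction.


Precision = TP / (TP + FP) = 30 / 49 = 30/49.

30/49


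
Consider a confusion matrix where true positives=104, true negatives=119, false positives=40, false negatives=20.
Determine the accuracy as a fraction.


Accuracy = (TP + TN) / (TP + TN + FP + FN) = (104 + 119) / 283 = 223/283.

223/283


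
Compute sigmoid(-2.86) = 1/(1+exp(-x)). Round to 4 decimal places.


sigma(-2.86) = 1/(1+e^(2.86)) = 1/(1+17.461527) = 1/18.461527 = 0.0542.

0.0542


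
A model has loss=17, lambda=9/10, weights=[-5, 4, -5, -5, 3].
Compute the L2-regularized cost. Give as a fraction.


L2 sq norm = sum(w^2) = 100. J = 17 + 9/10 * 100 = 107.

107


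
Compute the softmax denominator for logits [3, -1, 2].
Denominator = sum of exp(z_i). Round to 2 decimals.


Denom = e^3=20.0855 + e^-1=0.3679 + e^2=7.3891. Sum = 27.8425, which rounds to 27.84.

27.84


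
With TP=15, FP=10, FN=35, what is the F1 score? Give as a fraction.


Precision = 15/25 = 3/5. Recall = 15/50 = 3/10. F1 = 2*P*R/(P+R) = 2/5.

2/5


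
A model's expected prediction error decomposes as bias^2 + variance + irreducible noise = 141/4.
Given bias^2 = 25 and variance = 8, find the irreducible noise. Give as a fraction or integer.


Total error = bias^2 + variance + irreducible noise. So irreducible noise = 141/4 - 25 - 8 = 9/4.

9/4


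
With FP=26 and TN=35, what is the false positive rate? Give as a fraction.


FPR = FP / (FP + TN) = 26 / 61 = 26/61.

26/61


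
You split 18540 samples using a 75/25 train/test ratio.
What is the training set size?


Test set = 18540 * 25% = 4635. Training set = 18540 - 4635 = 13905.

13905


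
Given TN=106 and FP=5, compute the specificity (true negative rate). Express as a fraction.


Specificity = TN / (TN + FP) = 106 / 111 = 106/111.

106/111


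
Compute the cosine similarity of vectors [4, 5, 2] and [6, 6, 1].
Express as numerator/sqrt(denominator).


dot = 56. |a|^2 = 45, |b|^2 = 73. cos = 56/sqrt(3285).

56/sqrt(3285)


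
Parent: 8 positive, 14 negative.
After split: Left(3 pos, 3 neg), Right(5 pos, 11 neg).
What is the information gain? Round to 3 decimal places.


H(parent) = 0.9457. H(left) = 1.0000, H(right) = 0.8960. Weighted = (6/22)*1.0000 + (16/22)*0.8960 = 0.9244. IG = 0.9457 - 0.9244 = 0.0213, which rounds to 0.021.

0.021


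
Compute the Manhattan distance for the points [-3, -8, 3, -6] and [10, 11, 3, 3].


d = sum of absolute differences: |-3-10|=13 + |-8-11|=19 + |3-3|=0 + |-6-3|=9 = 41.

41


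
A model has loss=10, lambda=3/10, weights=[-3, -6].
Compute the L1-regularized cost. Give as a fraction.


L1 norm = sum(|w|) = 9. J = 10 + 3/10 * 9 = 127/10.

127/10


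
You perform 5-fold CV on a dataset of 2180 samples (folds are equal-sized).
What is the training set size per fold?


Each validation fold has 2180/5 = 436 samples. Training set = 2180 - 436 = 1744.

1744


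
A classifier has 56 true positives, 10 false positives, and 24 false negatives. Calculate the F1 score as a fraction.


Precision = 56/66 = 28/33. Recall = 56/80 = 7/10. F1 = 2*P*R/(P+R) = 56/73.

56/73


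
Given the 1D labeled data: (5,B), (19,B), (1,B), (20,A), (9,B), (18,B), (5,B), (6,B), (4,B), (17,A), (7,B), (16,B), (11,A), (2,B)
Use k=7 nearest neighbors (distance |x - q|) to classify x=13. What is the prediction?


Distances: |5-13|=8, |19-13|=6, |1-13|=12, |20-13|=7, |9-13|=4, |18-13|=5, |5-13|=8, |6-13|=7, |4-13|=9, |17-13|=4, |7-13|=6, |16-13|=3, |11-13|=2, |2-13|=11. 7 nearest: (11,A), (16,B), (17,A), (9,B), (18,B), (19,B), (7,B). Counts: {'A': 2, 'B': 5}. Majority class: B.

B


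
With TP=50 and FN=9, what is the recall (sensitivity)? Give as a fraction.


Recall = TP / (TP + FN) = 50 / 59 = 50/59.

50/59


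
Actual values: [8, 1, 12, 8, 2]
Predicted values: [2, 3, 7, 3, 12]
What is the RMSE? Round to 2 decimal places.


MSE = 38.0000. RMSE = sqrt(38.0000) = 6.16.

6.16


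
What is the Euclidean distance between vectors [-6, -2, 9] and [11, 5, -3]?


d = sqrt(sum of squared differences). (-6-11)^2=289, (-2-5)^2=49, (9--3)^2=144. Sum = 482.

sqrt(482)


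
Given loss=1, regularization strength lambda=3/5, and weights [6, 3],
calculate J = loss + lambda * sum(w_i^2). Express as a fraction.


L2 sq norm = sum(w^2) = 45. J = 1 + 3/5 * 45 = 28.

28


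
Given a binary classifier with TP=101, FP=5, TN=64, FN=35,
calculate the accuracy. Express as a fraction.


Accuracy = (TP + TN) / (TP + TN + FP + FN) = (101 + 64) / 205 = 33/41.

33/41


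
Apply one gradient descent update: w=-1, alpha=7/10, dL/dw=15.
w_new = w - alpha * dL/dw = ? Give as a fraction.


w_new = -1 - 7/10 * 15 = -1 - 21/2 = -23/2.

-23/2


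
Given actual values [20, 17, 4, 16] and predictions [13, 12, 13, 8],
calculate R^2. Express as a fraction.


Mean(y) = 57/4. SS_res = 219. SS_tot = 595/4. R^2 = 1 - 219/(595/4) = -281/595.

-281/595


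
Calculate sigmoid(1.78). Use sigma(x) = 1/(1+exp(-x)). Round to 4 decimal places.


sigma(1.78) = 1/(1+e^(-1.78)) = 1/(1+0.168638) = 1/1.168638 = 0.8557.

0.8557


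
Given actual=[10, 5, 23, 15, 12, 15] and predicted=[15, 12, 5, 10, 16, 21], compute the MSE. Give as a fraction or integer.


MSE = (1/6) * ((10-15)^2=25 + (5-12)^2=49 + (23-5)^2=324 + (15-10)^2=25 + (12-16)^2=16 + (15-21)^2=36). Sum = 475. MSE = 475/6.

475/6


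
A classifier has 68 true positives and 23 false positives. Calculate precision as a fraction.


Precision = TP / (TP + FP) = 68 / 91 = 68/91.

68/91


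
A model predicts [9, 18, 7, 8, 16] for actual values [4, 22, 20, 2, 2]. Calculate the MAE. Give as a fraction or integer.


MAE = (1/5) * (|4-9|=5 + |22-18|=4 + |20-7|=13 + |2-8|=6 + |2-16|=14). Sum = 42. MAE = 42/5.

42/5


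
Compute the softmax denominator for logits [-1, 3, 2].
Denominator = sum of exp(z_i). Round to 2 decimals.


Denom = e^-1=0.3679 + e^3=20.0855 + e^2=7.3891. Sum = 27.8425, which rounds to 27.84.

27.84


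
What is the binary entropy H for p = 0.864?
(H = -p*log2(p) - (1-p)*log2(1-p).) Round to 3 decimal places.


H = -0.864*log2(0.864) - 0.136*log2(0.136) = 0.574.

0.574


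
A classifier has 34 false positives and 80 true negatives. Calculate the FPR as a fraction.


FPR = FP / (FP + TN) = 34 / 114 = 17/57.

17/57


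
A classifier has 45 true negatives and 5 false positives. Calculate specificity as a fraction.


Specificity = TN / (TN + FP) = 45 / 50 = 9/10.

9/10


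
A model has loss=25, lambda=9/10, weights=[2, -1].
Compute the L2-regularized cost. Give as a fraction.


L2 sq norm = sum(w^2) = 5. J = 25 + 9/10 * 5 = 59/2.

59/2


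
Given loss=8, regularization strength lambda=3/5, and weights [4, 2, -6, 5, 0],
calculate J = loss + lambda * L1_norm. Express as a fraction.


L1 norm = sum(|w|) = 17. J = 8 + 3/5 * 17 = 91/5.

91/5


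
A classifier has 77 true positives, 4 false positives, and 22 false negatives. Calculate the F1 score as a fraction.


Precision = 77/81 = 77/81. Recall = 77/99 = 7/9. F1 = 2*P*R/(P+R) = 77/90.

77/90


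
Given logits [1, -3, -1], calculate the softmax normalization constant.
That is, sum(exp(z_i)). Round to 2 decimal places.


Denom = e^1=2.7183 + e^-3=0.0498 + e^-1=0.3679. Sum = 3.1360, which rounds to 3.14.

3.14


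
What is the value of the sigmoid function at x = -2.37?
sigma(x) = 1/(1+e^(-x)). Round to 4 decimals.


sigma(-2.37) = 1/(1+e^(2.37)) = 1/(1+10.697392) = 1/11.697392 = 0.0855.

0.0855


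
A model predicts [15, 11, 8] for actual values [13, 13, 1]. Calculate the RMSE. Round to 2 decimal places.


MSE = 19.0000. RMSE = sqrt(19.0000) = 4.36.

4.36


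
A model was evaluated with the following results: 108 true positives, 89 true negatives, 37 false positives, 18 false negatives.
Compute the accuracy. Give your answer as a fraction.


Accuracy = (TP + TN) / (TP + TN + FP + FN) = (108 + 89) / 252 = 197/252.

197/252


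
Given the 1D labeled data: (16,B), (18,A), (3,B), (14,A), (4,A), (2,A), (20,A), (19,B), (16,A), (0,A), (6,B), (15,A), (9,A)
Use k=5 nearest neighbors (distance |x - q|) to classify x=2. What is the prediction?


Distances: |16-2|=14, |18-2|=16, |3-2|=1, |14-2|=12, |4-2|=2, |2-2|=0, |20-2|=18, |19-2|=17, |16-2|=14, |0-2|=2, |6-2|=4, |15-2|=13, |9-2|=7. 5 nearest: (2,A), (3,B), (4,A), (0,A), (6,B). Counts: {'A': 3, 'B': 2}. Majority class: A.

A


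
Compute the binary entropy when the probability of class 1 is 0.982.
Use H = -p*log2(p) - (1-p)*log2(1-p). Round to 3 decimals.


H = -0.982*log2(0.982) - 0.018*log2(0.018) = 0.130.

0.130


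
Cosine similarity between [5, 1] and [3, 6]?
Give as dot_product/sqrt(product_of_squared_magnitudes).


dot = 21. |a|^2 = 26, |b|^2 = 45. cos = 21/sqrt(1170).

21/sqrt(1170)


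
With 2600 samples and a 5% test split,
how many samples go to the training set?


Test set = 2600 * 5% = 130. Training set = 2600 - 130 = 2470.

2470


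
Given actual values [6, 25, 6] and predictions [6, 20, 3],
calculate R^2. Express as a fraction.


Mean(y) = 37/3. SS_res = 34. SS_tot = 722/3. R^2 = 1 - 34/(722/3) = 310/361.

310/361


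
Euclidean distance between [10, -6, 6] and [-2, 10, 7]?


d = sqrt(sum of squared differences). (10--2)^2=144, (-6-10)^2=256, (6-7)^2=1. Sum = 401.

sqrt(401)


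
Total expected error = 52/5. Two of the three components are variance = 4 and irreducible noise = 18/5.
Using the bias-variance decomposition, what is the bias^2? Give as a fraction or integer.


Total error = bias^2 + variance + irreducible noise. So bias^2 = 52/5 - 4 - 18/5 = 14/5.

14/5


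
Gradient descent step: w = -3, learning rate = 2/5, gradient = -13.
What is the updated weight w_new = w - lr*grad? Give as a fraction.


w_new = -3 - 2/5 * -13 = -3 - -26/5 = 11/5.

11/5


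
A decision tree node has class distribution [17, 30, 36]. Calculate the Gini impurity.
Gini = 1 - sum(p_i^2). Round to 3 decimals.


Total = 83. Proportions: 17/83, 30/83, 36/83. sum(p_i^2) = 0.3607. Gini = 1 - 0.3607 = 0.6393, which rounds to 0.639.

0.639


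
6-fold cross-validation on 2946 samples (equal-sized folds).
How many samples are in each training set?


Each validation fold has 2946/6 = 491 samples. Training set = 2946 - 491 = 2455.

2455


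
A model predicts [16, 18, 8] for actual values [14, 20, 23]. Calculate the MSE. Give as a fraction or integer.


MSE = (1/3) * ((14-16)^2=4 + (20-18)^2=4 + (23-8)^2=225). Sum = 233. MSE = 233/3.

233/3


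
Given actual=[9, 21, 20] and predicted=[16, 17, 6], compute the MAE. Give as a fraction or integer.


MAE = (1/3) * (|9-16|=7 + |21-17|=4 + |20-6|=14). Sum = 25. MAE = 25/3.

25/3


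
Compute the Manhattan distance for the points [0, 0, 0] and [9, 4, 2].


d = sum of absolute differences: |0-9|=9 + |0-4|=4 + |0-2|=2 = 15.

15


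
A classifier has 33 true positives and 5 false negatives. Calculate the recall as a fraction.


Recall = TP / (TP + FN) = 33 / 38 = 33/38.

33/38


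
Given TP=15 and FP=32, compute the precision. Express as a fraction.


Precision = TP / (TP + FP) = 15 / 47 = 15/47.

15/47


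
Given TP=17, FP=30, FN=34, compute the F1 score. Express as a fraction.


Precision = 17/47 = 17/47. Recall = 17/51 = 1/3. F1 = 2*P*R/(P+R) = 17/49.

17/49


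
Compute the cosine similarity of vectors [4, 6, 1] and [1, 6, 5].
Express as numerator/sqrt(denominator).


dot = 45. |a|^2 = 53, |b|^2 = 62. cos = 45/sqrt(3286).

45/sqrt(3286)


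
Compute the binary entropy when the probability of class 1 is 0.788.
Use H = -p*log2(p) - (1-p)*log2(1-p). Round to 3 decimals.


H = -0.788*log2(0.788) - 0.212*log2(0.212) = 0.745.

0.745


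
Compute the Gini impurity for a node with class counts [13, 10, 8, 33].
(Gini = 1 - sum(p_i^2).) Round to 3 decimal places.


Total = 64. Proportions: 13/64, 10/64, 8/64, 33/64. sum(p_i^2) = 0.3472. Gini = 1 - 0.3472 = 0.6528, which rounds to 0.653.

0.653


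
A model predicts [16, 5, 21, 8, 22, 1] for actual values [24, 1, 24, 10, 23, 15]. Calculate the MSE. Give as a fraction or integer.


MSE = (1/6) * ((24-16)^2=64 + (1-5)^2=16 + (24-21)^2=9 + (10-8)^2=4 + (23-22)^2=1 + (15-1)^2=196). Sum = 290. MSE = 145/3.

145/3


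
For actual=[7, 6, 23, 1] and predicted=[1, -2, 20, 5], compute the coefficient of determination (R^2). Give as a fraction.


Mean(y) = 37/4. SS_res = 125. SS_tot = 1091/4. R^2 = 1 - 125/(1091/4) = 591/1091.

591/1091


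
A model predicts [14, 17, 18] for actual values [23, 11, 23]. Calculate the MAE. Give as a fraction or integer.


MAE = (1/3) * (|23-14|=9 + |11-17|=6 + |23-18|=5). Sum = 20. MAE = 20/3.

20/3


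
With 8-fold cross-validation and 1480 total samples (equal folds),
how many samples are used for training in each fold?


Each validation fold has 1480/8 = 185 samples. Training set = 1480 - 185 = 1295.

1295


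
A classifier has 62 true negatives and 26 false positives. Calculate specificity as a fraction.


Specificity = TN / (TN + FP) = 62 / 88 = 31/44.

31/44


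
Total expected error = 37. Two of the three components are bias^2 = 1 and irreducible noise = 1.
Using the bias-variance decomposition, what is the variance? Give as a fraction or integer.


Total error = bias^2 + variance + irreducible noise. So variance = 37 - 1 - 1 = 35.

35


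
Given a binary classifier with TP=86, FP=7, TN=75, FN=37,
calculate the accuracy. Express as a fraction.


Accuracy = (TP + TN) / (TP + TN + FP + FN) = (86 + 75) / 205 = 161/205.

161/205


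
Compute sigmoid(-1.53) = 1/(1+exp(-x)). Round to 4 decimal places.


sigma(-1.53) = 1/(1+e^(1.53)) = 1/(1+4.618177) = 1/5.618177 = 0.1780.

0.1780


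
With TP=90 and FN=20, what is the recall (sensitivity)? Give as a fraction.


Recall = TP / (TP + FN) = 90 / 110 = 9/11.

9/11


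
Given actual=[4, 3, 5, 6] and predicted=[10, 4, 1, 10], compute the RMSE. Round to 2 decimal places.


MSE = 17.2500. RMSE = sqrt(17.2500) = 4.15.

4.15


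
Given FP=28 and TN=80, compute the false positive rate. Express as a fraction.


FPR = FP / (FP + TN) = 28 / 108 = 7/27.

7/27


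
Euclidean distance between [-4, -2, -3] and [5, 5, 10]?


d = sqrt(sum of squared differences). (-4-5)^2=81, (-2-5)^2=49, (-3-10)^2=169. Sum = 299.

sqrt(299)


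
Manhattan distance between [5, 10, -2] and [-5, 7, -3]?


d = sum of absolute differences: |5--5|=10 + |10-7|=3 + |-2--3|=1 = 14.

14


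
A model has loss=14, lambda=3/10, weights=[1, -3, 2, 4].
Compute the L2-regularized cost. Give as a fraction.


L2 sq norm = sum(w^2) = 30. J = 14 + 3/10 * 30 = 23.

23


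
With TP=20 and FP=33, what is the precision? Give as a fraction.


Precision = TP / (TP + FP) = 20 / 53 = 20/53.

20/53


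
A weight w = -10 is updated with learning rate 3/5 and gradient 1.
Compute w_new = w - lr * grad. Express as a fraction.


w_new = -10 - 3/5 * 1 = -10 - 3/5 = -53/5.

-53/5


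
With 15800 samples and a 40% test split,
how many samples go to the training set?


Test set = 15800 * 40% = 6320. Training set = 15800 - 6320 = 9480.

9480


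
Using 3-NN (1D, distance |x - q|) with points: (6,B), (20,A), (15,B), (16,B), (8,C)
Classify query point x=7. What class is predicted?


Distances: |6-7|=1, |20-7|=13, |15-7|=8, |16-7|=9, |8-7|=1. 3 nearest: (6,B), (8,C), (15,B). Counts: {'B': 2, 'C': 1}. Majority class: B.

B


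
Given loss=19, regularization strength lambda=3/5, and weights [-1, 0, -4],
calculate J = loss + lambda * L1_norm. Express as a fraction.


L1 norm = sum(|w|) = 5. J = 19 + 3/5 * 5 = 22.

22


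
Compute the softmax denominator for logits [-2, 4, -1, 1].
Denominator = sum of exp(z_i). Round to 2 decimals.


Denom = e^-2=0.1353 + e^4=54.5982 + e^-1=0.3679 + e^1=2.7183. Sum = 57.8197, which rounds to 57.82.

57.82


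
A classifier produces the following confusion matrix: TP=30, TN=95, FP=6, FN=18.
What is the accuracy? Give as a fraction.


Accuracy = (TP + TN) / (TP + TN + FP + FN) = (30 + 95) / 149 = 125/149.

125/149


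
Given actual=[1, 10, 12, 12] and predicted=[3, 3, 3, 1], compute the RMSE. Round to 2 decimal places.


MSE = 63.7500. RMSE = sqrt(63.7500) = 7.98.

7.98


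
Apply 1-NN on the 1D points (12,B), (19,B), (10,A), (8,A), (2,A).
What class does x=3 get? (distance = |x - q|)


Distances: |12-3|=9, |19-3|=16, |10-3|=7, |8-3|=5, |2-3|=1. 1 nearest: (2,A). Counts: {'A': 1}. Majority class: A.

A


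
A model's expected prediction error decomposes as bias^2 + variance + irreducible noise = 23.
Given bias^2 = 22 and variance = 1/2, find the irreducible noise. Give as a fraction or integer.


Total error = bias^2 + variance + irreducible noise. So irreducible noise = 23 - 22 - 1/2 = 1/2.

1/2


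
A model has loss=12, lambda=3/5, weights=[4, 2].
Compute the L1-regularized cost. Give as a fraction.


L1 norm = sum(|w|) = 6. J = 12 + 3/5 * 6 = 78/5.

78/5


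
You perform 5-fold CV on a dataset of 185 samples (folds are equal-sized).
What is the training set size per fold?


Each validation fold has 185/5 = 37 samples. Training set = 185 - 37 = 148.

148


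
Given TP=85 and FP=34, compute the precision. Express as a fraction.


Precision = TP / (TP + FP) = 85 / 119 = 5/7.

5/7


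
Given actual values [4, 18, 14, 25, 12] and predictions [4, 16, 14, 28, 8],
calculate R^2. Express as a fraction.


Mean(y) = 73/5. SS_res = 29. SS_tot = 1196/5. R^2 = 1 - 29/(1196/5) = 1051/1196.

1051/1196


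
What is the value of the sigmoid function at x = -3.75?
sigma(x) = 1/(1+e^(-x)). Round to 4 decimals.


sigma(-3.75) = 1/(1+e^(3.75)) = 1/(1+42.521082) = 1/43.521082 = 0.0230.

0.0230


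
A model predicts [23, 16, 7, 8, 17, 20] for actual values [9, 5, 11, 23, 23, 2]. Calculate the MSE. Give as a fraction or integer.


MSE = (1/6) * ((9-23)^2=196 + (5-16)^2=121 + (11-7)^2=16 + (23-8)^2=225 + (23-17)^2=36 + (2-20)^2=324). Sum = 918. MSE = 153.

153


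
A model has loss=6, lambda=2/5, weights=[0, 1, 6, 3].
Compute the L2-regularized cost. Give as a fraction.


L2 sq norm = sum(w^2) = 46. J = 6 + 2/5 * 46 = 122/5.

122/5


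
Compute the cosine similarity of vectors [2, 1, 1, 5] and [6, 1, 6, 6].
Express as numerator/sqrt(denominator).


dot = 49. |a|^2 = 31, |b|^2 = 109. cos = 49/sqrt(3379).

49/sqrt(3379)


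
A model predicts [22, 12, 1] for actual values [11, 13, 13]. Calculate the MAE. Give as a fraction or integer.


MAE = (1/3) * (|11-22|=11 + |13-12|=1 + |13-1|=12). Sum = 24. MAE = 8.

8


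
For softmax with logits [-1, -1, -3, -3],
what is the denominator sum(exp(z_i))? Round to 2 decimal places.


Denom = e^-1=0.3679 + e^-1=0.3679 + e^-3=0.0498 + e^-3=0.0498. Sum = 0.8354, which rounds to 0.84.

0.84


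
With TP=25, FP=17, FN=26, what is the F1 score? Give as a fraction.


Precision = 25/42 = 25/42. Recall = 25/51 = 25/51. F1 = 2*P*R/(P+R) = 50/93.

50/93


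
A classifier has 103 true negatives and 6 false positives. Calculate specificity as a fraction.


Specificity = TN / (TN + FP) = 103 / 109 = 103/109.

103/109


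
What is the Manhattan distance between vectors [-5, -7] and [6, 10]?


d = sum of absolute differences: |-5-6|=11 + |-7-10|=17 = 28.

28


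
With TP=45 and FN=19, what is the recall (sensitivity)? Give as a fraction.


Recall = TP / (TP + FN) = 45 / 64 = 45/64.

45/64


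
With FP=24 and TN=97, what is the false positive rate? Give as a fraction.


FPR = FP / (FP + TN) = 24 / 121 = 24/121.

24/121


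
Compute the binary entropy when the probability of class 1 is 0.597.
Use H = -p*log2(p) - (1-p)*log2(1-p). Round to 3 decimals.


H = -0.597*log2(0.597) - 0.403*log2(0.403) = 0.973.

0.973


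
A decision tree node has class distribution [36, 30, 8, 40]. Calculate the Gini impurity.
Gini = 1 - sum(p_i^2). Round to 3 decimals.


Total = 114. Proportions: 36/114, 30/114, 8/114, 40/114. sum(p_i^2) = 0.2970. Gini = 1 - 0.2970 = 0.7030, which rounds to 0.703.

0.703


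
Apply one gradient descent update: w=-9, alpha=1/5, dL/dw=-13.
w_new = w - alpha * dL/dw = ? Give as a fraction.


w_new = -9 - 1/5 * -13 = -9 - -13/5 = -32/5.

-32/5


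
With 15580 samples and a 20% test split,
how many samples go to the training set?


Test set = 15580 * 20% = 3116. Training set = 15580 - 3116 = 12464.

12464


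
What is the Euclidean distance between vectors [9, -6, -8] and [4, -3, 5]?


d = sqrt(sum of squared differences). (9-4)^2=25, (-6--3)^2=9, (-8-5)^2=169. Sum = 203.

sqrt(203)


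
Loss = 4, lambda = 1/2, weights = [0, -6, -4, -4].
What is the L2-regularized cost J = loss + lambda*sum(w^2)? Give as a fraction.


L2 sq norm = sum(w^2) = 68. J = 4 + 1/2 * 68 = 38.

38


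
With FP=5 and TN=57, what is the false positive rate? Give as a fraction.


FPR = FP / (FP + TN) = 5 / 62 = 5/62.

5/62


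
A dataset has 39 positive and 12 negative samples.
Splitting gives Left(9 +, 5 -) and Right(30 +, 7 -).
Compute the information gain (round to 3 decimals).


H(parent) = 0.7871. H(left) = 0.9403, H(right) = 0.6998. Weighted = (14/51)*0.9403 + (37/51)*0.6998 = 0.7658. IG = 0.7871 - 0.7658 = 0.0213, which rounds to 0.021.

0.021


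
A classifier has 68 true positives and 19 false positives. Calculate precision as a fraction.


Precision = TP / (TP + FP) = 68 / 87 = 68/87.

68/87


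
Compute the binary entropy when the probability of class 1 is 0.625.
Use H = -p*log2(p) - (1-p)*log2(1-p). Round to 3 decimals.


H = -0.625*log2(0.625) - 0.375*log2(0.375) = 0.954.

0.954


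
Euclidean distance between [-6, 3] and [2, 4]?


d = sqrt(sum of squared differences). (-6-2)^2=64, (3-4)^2=1. Sum = 65.

sqrt(65)


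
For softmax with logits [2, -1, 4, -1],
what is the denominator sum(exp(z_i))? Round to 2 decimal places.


Denom = e^2=7.3891 + e^-1=0.3679 + e^4=54.5982 + e^-1=0.3679. Sum = 62.7231, which rounds to 62.72.

62.72


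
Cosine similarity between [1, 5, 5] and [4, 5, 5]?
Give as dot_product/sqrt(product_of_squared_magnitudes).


dot = 54. |a|^2 = 51, |b|^2 = 66. cos = 54/sqrt(3366).

54/sqrt(3366)


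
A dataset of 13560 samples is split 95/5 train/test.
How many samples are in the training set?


Test set = 13560 * 5% = 678. Training set = 13560 - 678 = 12882.

12882


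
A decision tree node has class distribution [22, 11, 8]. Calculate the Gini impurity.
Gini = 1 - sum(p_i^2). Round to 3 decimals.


Total = 41. Proportions: 22/41, 11/41, 8/41. sum(p_i^2) = 0.3980. Gini = 1 - 0.3980 = 0.6020, which rounds to 0.602.

0.602


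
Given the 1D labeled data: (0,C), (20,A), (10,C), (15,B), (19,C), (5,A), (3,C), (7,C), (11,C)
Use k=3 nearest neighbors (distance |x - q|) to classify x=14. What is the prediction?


Distances: |0-14|=14, |20-14|=6, |10-14|=4, |15-14|=1, |19-14|=5, |5-14|=9, |3-14|=11, |7-14|=7, |11-14|=3. 3 nearest: (15,B), (11,C), (10,C). Counts: {'B': 1, 'C': 2}. Majority class: C.

C


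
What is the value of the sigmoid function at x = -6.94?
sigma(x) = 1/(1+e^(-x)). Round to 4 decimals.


sigma(-6.94) = 1/(1+e^(6.94)) = 1/(1+1032.770215) = 1/1033.770215 = 0.0010.

0.0010


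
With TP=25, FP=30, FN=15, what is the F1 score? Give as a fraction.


Precision = 25/55 = 5/11. Recall = 25/40 = 5/8. F1 = 2*P*R/(P+R) = 10/19.

10/19


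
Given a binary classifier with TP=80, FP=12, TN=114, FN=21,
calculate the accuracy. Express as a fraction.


Accuracy = (TP + TN) / (TP + TN + FP + FN) = (80 + 114) / 227 = 194/227.

194/227


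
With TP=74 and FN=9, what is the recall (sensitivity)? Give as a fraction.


Recall = TP / (TP + FN) = 74 / 83 = 74/83.

74/83


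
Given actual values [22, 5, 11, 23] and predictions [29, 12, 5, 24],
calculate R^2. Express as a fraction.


Mean(y) = 61/4. SS_res = 135. SS_tot = 915/4. R^2 = 1 - 135/(915/4) = 25/61.

25/61


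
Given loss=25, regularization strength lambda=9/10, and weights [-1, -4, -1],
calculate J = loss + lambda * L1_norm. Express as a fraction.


L1 norm = sum(|w|) = 6. J = 25 + 9/10 * 6 = 152/5.

152/5


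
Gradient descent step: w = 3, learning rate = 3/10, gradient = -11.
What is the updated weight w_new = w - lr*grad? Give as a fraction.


w_new = 3 - 3/10 * -11 = 3 - -33/10 = 63/10.

63/10


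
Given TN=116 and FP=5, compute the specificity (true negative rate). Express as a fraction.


Specificity = TN / (TN + FP) = 116 / 121 = 116/121.

116/121


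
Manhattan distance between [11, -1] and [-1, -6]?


d = sum of absolute differences: |11--1|=12 + |-1--6|=5 = 17.

17


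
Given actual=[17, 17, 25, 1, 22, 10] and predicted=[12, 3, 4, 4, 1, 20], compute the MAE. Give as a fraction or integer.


MAE = (1/6) * (|17-12|=5 + |17-3|=14 + |25-4|=21 + |1-4|=3 + |22-1|=21 + |10-20|=10). Sum = 74. MAE = 37/3.

37/3


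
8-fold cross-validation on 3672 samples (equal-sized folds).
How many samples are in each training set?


Each validation fold has 3672/8 = 459 samples. Training set = 3672 - 459 = 3213.

3213


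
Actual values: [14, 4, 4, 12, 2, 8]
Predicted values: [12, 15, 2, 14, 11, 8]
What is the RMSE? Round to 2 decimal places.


MSE = 35.6667. RMSE = sqrt(35.6667) = 5.97.

5.97


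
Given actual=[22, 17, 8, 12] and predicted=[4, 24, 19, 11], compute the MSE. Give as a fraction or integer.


MSE = (1/4) * ((22-4)^2=324 + (17-24)^2=49 + (8-19)^2=121 + (12-11)^2=1). Sum = 495. MSE = 495/4.

495/4


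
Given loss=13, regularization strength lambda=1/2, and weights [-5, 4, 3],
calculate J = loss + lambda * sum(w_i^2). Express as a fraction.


L2 sq norm = sum(w^2) = 50. J = 13 + 1/2 * 50 = 38.

38


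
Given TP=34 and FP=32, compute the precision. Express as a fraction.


Precision = TP / (TP + FP) = 34 / 66 = 17/33.

17/33


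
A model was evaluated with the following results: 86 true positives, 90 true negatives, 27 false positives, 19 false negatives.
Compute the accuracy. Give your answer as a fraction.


Accuracy = (TP + TN) / (TP + TN + FP + FN) = (86 + 90) / 222 = 88/111.

88/111


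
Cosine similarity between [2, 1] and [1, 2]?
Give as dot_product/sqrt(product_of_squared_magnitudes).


dot = 4. |a|^2 = 5, |b|^2 = 5. cos = 4/sqrt(25).

4/sqrt(25)


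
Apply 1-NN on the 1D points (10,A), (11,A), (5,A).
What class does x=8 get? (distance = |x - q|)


Distances: |10-8|=2, |11-8|=3, |5-8|=3. 1 nearest: (10,A). Counts: {'A': 1}. Majority class: A.

A


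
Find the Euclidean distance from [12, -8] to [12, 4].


d = sqrt(sum of squared differences). (12-12)^2=0, (-8-4)^2=144. Sum = 144.

12


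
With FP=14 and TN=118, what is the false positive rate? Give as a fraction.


FPR = FP / (FP + TN) = 14 / 132 = 7/66.

7/66


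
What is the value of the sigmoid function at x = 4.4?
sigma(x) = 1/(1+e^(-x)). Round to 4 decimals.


sigma(4.4) = 1/(1+e^(-4.4)) = 1/(1+0.012277) = 1/1.012277 = 0.9879.

0.9879


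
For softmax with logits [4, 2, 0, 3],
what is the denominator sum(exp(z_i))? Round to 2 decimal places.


Denom = e^4=54.5982 + e^2=7.3891 + e^0=1.0000 + e^3=20.0855. Sum = 83.0728, which rounds to 83.07.

83.07


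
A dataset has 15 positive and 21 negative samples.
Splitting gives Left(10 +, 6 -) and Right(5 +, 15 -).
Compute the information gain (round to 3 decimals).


H(parent) = 0.9799. H(left) = 0.9544, H(right) = 0.8113. Weighted = (16/36)*0.9544 + (20/36)*0.8113 = 0.8749. IG = 0.9799 - 0.8749 = 0.1050, which rounds to 0.105.

0.105


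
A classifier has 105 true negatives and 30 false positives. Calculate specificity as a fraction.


Specificity = TN / (TN + FP) = 105 / 135 = 7/9.

7/9


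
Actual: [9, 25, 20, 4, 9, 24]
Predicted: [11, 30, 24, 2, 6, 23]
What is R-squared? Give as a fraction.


Mean(y) = 91/6. SS_res = 59. SS_tot = 2393/6. R^2 = 1 - 59/(2393/6) = 2039/2393.

2039/2393


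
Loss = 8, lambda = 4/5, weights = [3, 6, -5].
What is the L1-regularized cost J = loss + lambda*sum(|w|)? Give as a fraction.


L1 norm = sum(|w|) = 14. J = 8 + 4/5 * 14 = 96/5.

96/5


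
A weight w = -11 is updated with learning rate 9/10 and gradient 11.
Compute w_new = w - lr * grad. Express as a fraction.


w_new = -11 - 9/10 * 11 = -11 - 99/10 = -209/10.

-209/10


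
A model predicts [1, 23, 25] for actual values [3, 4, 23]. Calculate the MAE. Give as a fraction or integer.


MAE = (1/3) * (|3-1|=2 + |4-23|=19 + |23-25|=2). Sum = 23. MAE = 23/3.

23/3


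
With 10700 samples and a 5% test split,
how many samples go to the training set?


Test set = 10700 * 5% = 535. Training set = 10700 - 535 = 10165.

10165


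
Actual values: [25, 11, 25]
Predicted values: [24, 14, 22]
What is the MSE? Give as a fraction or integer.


MSE = (1/3) * ((25-24)^2=1 + (11-14)^2=9 + (25-22)^2=9). Sum = 19. MSE = 19/3.

19/3


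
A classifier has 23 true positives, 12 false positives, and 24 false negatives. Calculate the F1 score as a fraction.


Precision = 23/35 = 23/35. Recall = 23/47 = 23/47. F1 = 2*P*R/(P+R) = 23/41.

23/41


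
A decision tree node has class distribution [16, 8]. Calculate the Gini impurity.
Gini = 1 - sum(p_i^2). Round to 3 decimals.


Total = 24. Proportions: 16/24, 8/24. sum(p_i^2) = 0.5556. Gini = 1 - 0.5556 = 0.4444, which rounds to 0.444.

0.444


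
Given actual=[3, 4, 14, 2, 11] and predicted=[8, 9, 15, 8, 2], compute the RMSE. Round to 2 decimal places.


MSE = 33.6000. RMSE = sqrt(33.6000) = 5.80.

5.80


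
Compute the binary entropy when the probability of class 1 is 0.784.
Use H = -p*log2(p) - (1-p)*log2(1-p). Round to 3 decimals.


H = -0.784*log2(0.784) - 0.216*log2(0.216) = 0.753.

0.753


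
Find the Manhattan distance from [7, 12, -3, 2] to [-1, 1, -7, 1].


d = sum of absolute differences: |7--1|=8 + |12-1|=11 + |-3--7|=4 + |2-1|=1 = 24.

24


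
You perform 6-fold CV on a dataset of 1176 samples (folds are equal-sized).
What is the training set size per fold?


Each validation fold has 1176/6 = 196 samples. Training set = 1176 - 196 = 980.

980


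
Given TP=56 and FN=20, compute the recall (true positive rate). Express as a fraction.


Recall = TP / (TP + FN) = 56 / 76 = 14/19.

14/19


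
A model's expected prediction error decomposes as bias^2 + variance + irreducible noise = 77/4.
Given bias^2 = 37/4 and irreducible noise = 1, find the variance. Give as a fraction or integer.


Total error = bias^2 + variance + irreducible noise. So variance = 77/4 - 37/4 - 1 = 9.

9


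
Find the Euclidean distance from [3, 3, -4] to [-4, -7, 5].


d = sqrt(sum of squared differences). (3--4)^2=49, (3--7)^2=100, (-4-5)^2=81. Sum = 230.

sqrt(230)


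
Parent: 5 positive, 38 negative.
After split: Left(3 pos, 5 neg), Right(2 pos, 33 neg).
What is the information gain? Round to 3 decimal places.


H(parent) = 0.5186. H(left) = 0.9544, H(right) = 0.3160. Weighted = (8/43)*0.9544 + (35/43)*0.3160 = 0.4348. IG = 0.5186 - 0.4348 = 0.0838, which rounds to 0.084.

0.084
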